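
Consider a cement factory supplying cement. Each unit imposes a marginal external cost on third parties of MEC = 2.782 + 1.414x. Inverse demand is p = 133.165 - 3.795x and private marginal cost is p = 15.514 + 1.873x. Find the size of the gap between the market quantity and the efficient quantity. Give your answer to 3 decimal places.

4.537 units

Market equilibrium (private): 15.514 + 1.873x = 133.165 - 3.795x → x_m = 20.7571.
Social marginal cost = private MC + MEC = 18.296 + 3.287x.
Set SMC = demand: 18.296 + 3.287x = 133.165 - 3.795x → x* = 16.2199.
Gap = |20.7571 − 16.2199| = 4.5372.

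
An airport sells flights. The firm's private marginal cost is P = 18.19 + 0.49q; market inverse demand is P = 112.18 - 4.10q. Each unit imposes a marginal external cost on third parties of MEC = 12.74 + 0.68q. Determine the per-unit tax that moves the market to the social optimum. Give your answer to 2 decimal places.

Social marginal cost = private MC + MEC = 30.93 + 1.17q.
Set SMC = demand: 30.93 + 1.17q = 112.18 - 4.10q → q* = 15.4175.
The Pigouvian tax equals MEC at q*: 12.74 + 0.68×15.4175 = 23.2239.

tax = 23.22 per unit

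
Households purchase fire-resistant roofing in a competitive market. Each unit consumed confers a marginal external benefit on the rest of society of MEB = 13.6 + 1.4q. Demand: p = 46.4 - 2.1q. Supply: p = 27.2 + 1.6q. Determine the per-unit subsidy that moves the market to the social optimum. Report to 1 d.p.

subsidy = 33.6 per unit

Social marginal benefit = demand + MEB = 60.0 - 0.7q.
Set SMB = MC: 60.0 - 0.7q = 27.2 + 1.6q → q* = 14.2609.
The Pigouvian subsidy equals MEB at q*: 13.6 + 1.4×14.2609 = 33.5653.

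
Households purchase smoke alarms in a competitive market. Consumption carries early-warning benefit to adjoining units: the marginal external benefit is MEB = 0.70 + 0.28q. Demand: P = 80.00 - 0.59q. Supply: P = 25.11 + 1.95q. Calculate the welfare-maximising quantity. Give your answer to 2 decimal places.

q* = 24.60

Social marginal benefit = demand + MEB = 80.70 - 0.31q.
Set SMB = MC: 80.70 - 0.31q = 25.11 + 1.95q → q* = 24.5973.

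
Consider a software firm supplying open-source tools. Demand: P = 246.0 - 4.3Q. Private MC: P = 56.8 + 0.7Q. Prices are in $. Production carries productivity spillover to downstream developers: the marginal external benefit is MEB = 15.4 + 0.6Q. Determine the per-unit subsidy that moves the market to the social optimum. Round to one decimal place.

subsidy = $43.3 per unit

Social marginal cost = private MC − MEB = 41.4 + 0.1Q.
Set SMC = demand: 41.4 + 0.1Q = 246.0 - 4.3Q → Q* = 46.5000.
The Pigouvian subsidy equals MEB at Q*: 15.4 + 0.6×46.5000 = 43.3000.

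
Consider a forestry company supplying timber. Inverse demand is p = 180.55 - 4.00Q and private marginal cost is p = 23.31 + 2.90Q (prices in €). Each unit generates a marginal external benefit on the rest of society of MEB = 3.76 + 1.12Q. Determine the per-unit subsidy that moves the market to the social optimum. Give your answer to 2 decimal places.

subsidy = €34.96 per unit

Social marginal cost = private MC − MEB = 19.55 + 1.78Q.
Set SMC = demand: 19.55 + 1.78Q = 180.55 - 4.00Q → Q* = 27.8547.
The Pigouvian subsidy equals MEB at Q*: 3.76 + 1.12×27.8547 = 34.9573.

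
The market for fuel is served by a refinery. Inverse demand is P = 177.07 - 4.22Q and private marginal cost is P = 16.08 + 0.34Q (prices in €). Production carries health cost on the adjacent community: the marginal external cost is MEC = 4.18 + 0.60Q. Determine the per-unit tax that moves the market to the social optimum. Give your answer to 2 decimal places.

Social marginal cost = private MC + MEC = 20.26 + 0.94Q.
Set SMC = demand: 20.26 + 0.94Q = 177.07 - 4.22Q → Q* = 30.3895.
The Pigouvian tax equals MEC at Q*: 4.18 + 0.60×30.3895 = 22.4137.

tax = €22.41 per unit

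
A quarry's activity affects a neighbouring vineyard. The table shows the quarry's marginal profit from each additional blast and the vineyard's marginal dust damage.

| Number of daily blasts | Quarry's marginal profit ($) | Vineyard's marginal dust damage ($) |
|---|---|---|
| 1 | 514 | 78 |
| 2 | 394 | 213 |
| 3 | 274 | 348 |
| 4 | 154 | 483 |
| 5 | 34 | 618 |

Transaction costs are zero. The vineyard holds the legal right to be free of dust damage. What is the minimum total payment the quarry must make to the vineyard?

$291

Efficient level: marginal profit ≥ marginal dust damage through level 2, so k* = 2.
With the vineyard holding the right, the quarry must at least compensate total damage at k*: 78 + 213 = 291.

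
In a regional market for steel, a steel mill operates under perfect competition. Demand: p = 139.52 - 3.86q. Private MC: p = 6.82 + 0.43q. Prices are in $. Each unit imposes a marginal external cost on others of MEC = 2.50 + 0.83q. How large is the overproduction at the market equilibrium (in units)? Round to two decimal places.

5.50 units

Market equilibrium (private): 6.82 + 0.43q = 139.52 - 3.86q → q_m = 30.9324.
Social marginal cost = private MC + MEC = 9.32 + 1.26q.
Set SMC = demand: 9.32 + 1.26q = 139.52 - 3.86q → q* = 25.4297.
Gap = |30.9324 − 25.4297| = 5.5027.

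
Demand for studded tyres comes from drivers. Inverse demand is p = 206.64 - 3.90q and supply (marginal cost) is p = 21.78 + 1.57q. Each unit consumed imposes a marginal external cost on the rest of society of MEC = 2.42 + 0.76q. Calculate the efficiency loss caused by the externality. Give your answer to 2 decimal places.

Market equilibrium (private): 21.78 + 1.57q = 206.64 - 3.90q → q_m = 33.7952.
Social marginal benefit = demand − MEC = 204.22 - 4.66q.
Set SMB = MC: 204.22 - 4.66q = 21.78 + 1.57q → q* = 29.2841.
The loss is the area between SMB and MC from q* to q_m; with linear curves that's a triangle of height MEC(q_m).
DWL = ½ × 4.5111 × 28.1044 = 63.3909.

DWL = 63.39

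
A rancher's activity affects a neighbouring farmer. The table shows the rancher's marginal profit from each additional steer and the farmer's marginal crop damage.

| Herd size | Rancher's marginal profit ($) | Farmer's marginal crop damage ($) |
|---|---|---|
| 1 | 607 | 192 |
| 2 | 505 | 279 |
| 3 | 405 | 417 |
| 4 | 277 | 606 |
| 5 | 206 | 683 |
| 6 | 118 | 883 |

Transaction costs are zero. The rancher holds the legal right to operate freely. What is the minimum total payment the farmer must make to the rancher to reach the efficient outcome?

Left alone the rancher would choose level 6 (marginal profit stays positive).
Efficient level: k* = 2 (marginal profit ≥ marginal crop damage through 2).
The farmer must at least cover the rancher's forgone profit from cutting 6→2: 405 + 277 + 206 + 118 = 1006.

$1006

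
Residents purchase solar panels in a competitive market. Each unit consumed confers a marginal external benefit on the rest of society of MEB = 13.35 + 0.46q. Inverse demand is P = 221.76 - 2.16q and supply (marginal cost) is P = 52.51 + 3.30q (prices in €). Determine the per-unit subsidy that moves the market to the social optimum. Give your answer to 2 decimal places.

subsidy = €30.15 per unit

Social marginal benefit = demand + MEB = 235.11 - 1.70q.
Set SMB = MC: 235.11 - 1.70q = 52.51 + 3.30q → q* = 36.5200.
The Pigouvian subsidy equals MEB at q*: 13.35 + 0.46×36.5200 = 30.1492.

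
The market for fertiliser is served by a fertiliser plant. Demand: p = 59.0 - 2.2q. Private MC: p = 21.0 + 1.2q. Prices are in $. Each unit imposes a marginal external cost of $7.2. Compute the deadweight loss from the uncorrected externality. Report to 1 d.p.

DWL = $7.6

Market equilibrium (private): 21.0 + 1.2q = 59.0 - 2.2q → q_m = 11.1765.
Social marginal cost = private MC + MEC = 28.2 + 1.2q.
Set SMC = demand: 28.2 + 1.2q = 59.0 - 2.2q → q* = 9.0588.
Between q* and q_m the wedge SMC − demand runs linearly from 0 to MEC(q_m), so the loss is a triangle.
DWL = ½ × 2.1177 × 7.2000 = 7.6237.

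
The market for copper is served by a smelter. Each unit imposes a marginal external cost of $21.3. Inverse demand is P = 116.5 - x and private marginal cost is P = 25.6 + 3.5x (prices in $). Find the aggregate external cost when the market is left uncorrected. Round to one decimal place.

$430.3

Market equilibrium (private): 25.6 + 3.5x = 116.5 - x → x_m = 20.2000.
Total external cost = MEC × x_m = 21.3 × 20.2000 = 430.2600.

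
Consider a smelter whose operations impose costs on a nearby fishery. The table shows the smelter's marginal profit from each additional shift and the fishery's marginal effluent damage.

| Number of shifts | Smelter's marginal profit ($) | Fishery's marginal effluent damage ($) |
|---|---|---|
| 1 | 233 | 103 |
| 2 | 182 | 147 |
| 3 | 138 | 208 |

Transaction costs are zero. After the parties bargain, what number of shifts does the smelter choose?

2

Bargaining reaches the level where marginal profit last exceeds marginal effluent damage.
That holds through level 2 (182 ≥ 147) but not at 3 (138 < 208).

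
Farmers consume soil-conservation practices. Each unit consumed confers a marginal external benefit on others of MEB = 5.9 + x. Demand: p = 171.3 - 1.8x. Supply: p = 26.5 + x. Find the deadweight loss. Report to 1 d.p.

Market equilibrium (private): 26.5 + x = 171.3 - 1.8x → x_m = 51.7143.
Social marginal benefit = demand + MEB = 177.2 - 0.8x.
Set SMB = MC: 177.2 - 0.8x = 26.5 + x → x* = 83.7222.
The loss is the area between SMB and MC from x* to x_m; with linear curves that's a triangle of height MEB(x_m).
DWL = ½ × 32.0079 × 57.6143 = 922.0564.

DWL = 922.1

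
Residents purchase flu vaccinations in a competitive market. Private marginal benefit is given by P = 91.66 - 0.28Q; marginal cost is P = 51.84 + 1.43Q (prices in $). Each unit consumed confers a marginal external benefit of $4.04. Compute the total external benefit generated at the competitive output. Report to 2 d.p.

Market equilibrium (private): 51.84 + 1.43Q = 91.66 - 0.28Q → Q_m = 23.2865.
Total external benefit = MEB × Q_m = 4.04 × 23.2865 = 94.0775.

$94.08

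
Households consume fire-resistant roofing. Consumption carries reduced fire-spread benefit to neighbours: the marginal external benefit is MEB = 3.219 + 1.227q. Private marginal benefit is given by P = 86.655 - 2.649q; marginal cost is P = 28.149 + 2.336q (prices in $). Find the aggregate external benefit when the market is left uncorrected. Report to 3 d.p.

Market equilibrium (private): 28.149 + 2.336q = 86.655 - 2.649q → q_m = 11.7364.
Total external benefit = ∫₀^{q_m} (3.219 + 1.227q) dq = 3.219×11.7364 + ½×1.227×11.7364² = 122.2849.

$122.285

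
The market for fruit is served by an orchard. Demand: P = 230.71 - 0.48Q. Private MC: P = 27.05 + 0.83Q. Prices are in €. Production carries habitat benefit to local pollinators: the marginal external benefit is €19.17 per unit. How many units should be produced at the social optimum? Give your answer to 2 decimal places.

Q* = 170.10

Social marginal cost = private MC − MEB = 7.88 + 0.83Q.
Set SMC = demand: 7.88 + 0.83Q = 230.71 - 0.48Q → Q* = 170.0992.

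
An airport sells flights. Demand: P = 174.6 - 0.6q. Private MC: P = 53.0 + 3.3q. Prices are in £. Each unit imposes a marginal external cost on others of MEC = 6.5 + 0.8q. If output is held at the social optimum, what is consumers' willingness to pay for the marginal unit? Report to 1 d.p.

P = £159.9

Social marginal cost = private MC + MEC = 59.5 + 4.1q.
Set SMC = demand: 59.5 + 4.1q = 174.6 - 0.6q → q* = 24.4894.
Consumer price on the demand curve at q*: 174.6 − 0.6×24.4894 = 159.9064.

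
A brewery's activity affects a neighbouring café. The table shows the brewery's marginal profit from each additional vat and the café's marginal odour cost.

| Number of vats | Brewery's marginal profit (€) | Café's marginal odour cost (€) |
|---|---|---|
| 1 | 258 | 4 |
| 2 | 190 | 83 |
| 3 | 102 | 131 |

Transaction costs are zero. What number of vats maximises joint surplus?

2

Bargaining reaches the level where marginal profit last exceeds marginal odour cost.
That holds through level 2 (190 ≥ 83) but not at 3 (102 < 131).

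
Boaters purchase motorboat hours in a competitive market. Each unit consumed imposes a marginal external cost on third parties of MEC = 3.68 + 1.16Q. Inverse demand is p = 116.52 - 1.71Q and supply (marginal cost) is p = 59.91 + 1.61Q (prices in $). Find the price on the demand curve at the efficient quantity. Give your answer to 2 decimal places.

Social marginal benefit = demand − MEC = 112.84 - 2.87Q.
Set SMB = MC: 112.84 - 2.87Q = 59.91 + 1.61Q → Q* = 11.8147.
Consumer price on the demand curve at Q*: 116.52 − 1.71×11.8147 = 96.3169.

P = $96.32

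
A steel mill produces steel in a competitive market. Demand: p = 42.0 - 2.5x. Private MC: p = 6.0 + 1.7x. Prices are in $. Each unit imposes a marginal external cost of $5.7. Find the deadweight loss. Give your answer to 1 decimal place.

Market equilibrium (private): 6.0 + 1.7x = 42.0 - 2.5x → x_m = 8.5714.
Social marginal cost = private MC + MEC = 11.7 + 1.7x.
Set SMC = demand: 11.7 + 1.7x = 42.0 - 2.5x → x* = 7.2143.
Between x* and x_m the wedge SMC − demand runs linearly from 0 to MEC(x_m), so the loss is a triangle.
DWL = ½ × 1.3571 × 5.7000 = 3.8677.

DWL = $3.9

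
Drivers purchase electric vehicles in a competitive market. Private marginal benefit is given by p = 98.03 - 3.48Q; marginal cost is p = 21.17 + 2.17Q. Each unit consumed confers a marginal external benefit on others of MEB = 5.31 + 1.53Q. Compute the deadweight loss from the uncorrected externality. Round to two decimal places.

DWL = 82.82

Market equilibrium (private): 21.17 + 2.17Q = 98.03 - 3.48Q → Q_m = 13.6035.
Social marginal benefit = demand + MEB = 103.34 - 1.95Q.
Set SMB = MC: 103.34 - 1.95Q = 21.17 + 2.17Q → Q* = 19.9442.
Height of the DWL triangle at Q_m is SMB(Q_m) − MC(Q_m) = MEB(Q_m) = 26.1234.
DWL = ½ × 6.3407 × 26.1234 = 82.8203.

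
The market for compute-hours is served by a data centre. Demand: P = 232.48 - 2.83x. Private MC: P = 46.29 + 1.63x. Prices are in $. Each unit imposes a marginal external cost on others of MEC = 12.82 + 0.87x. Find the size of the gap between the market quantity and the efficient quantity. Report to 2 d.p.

9.22 units

Market equilibrium (private): 46.29 + 1.63x = 232.48 - 2.83x → x_m = 41.7466.
Social marginal cost = private MC + MEC = 59.11 + 2.50x.
Set SMC = demand: 59.11 + 2.50x = 232.48 - 2.83x → x* = 32.5272.
Gap = |41.7466 − 32.5272| = 9.2194.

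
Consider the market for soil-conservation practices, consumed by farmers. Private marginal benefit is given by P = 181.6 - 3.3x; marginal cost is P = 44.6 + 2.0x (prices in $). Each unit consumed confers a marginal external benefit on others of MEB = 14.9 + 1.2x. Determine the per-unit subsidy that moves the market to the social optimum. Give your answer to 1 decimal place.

Social marginal benefit = demand + MEB = 196.5 - 2.1x.
Set SMB = MC: 196.5 - 2.1x = 44.6 + 2.0x → x* = 37.0488.
The Pigouvian subsidy equals MEB at x*: 14.9 + 1.2×37.0488 = 59.3586.

subsidy = $59.4 per unit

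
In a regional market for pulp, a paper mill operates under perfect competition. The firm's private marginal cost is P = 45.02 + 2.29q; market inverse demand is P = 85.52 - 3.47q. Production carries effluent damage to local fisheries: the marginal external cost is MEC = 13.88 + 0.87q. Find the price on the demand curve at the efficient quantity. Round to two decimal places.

Social marginal cost = private MC + MEC = 58.90 + 3.16q.
Set SMC = demand: 58.90 + 3.16q = 85.52 - 3.47q → q* = 4.0151.
Consumer price on the demand curve at q*: 85.52 − 3.47×4.0151 = 71.5876.

P = 71.59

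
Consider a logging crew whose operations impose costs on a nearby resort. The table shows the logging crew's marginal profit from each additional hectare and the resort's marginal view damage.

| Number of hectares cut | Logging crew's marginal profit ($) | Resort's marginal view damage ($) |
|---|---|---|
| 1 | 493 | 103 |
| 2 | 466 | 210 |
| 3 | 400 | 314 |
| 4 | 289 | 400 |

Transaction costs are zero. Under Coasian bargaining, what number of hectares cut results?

Bargaining reaches the level where marginal profit last exceeds marginal view damage.
That holds through level 3 (400 ≥ 314) but not at 4 (289 < 400).

3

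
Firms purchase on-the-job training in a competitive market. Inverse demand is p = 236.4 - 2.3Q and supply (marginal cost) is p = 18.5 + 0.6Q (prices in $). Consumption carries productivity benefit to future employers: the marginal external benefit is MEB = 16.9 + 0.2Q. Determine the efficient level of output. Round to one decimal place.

Social marginal benefit = demand + MEB = 253.3 - 2.1Q.
Set SMB = MC: 253.3 - 2.1Q = 18.5 + 0.6Q → Q* = 86.9630.

Q* = 87.0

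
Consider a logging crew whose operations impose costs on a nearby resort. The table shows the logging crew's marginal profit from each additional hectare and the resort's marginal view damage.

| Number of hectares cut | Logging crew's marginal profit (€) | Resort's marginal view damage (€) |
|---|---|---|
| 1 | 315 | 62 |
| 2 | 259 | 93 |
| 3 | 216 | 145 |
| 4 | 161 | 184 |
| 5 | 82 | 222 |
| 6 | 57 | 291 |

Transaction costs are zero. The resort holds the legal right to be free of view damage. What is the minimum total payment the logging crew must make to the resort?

€300

Efficient level: marginal profit ≥ marginal view damage through level 3, so k* = 3.
With the resort holding the right, the logging crew must at least compensate total damage at k*: 62 + 93 + 145 = 300.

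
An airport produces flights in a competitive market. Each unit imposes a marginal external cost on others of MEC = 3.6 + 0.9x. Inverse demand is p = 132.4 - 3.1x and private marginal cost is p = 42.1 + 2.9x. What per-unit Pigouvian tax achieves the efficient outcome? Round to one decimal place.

Social marginal cost = private MC + MEC = 45.7 + 3.8x.
Set SMC = demand: 45.7 + 3.8x = 132.4 - 3.1x → x* = 12.5652.
The Pigouvian tax equals MEC at x*: 3.6 + 0.9×12.5652 = 14.9087.

tax = 14.9 per unit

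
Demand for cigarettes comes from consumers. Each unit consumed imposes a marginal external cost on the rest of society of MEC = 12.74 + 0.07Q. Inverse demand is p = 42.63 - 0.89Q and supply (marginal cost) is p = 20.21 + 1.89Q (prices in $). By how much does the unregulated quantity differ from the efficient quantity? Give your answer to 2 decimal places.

4.67 units

Market equilibrium (private): 20.21 + 1.89Q = 42.63 - 0.89Q → Q_m = 8.0647.
Social marginal benefit = demand − MEC = 29.89 - 0.96Q.
Set SMB = MC: 29.89 - 0.96Q = 20.21 + 1.89Q → Q* = 3.3965.
Gap = |8.0647 − 3.3965| = 4.6682.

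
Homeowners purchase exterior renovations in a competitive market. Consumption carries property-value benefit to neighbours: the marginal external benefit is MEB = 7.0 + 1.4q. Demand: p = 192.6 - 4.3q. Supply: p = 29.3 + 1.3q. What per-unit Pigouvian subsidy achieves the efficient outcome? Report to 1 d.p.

Social marginal benefit = demand + MEB = 199.6 - 2.9q.
Set SMB = MC: 199.6 - 2.9q = 29.3 + 1.3q → q* = 40.5476.
The Pigouvian subsidy equals MEB at q*: 7.0 + 1.4×40.5476 = 63.7666.

subsidy = 63.8 per unit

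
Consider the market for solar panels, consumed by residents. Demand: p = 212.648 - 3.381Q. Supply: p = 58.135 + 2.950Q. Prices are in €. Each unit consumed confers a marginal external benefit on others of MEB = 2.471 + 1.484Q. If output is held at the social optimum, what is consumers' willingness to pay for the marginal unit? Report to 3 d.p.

Social marginal benefit = demand + MEB = 215.119 - 1.897Q.
Set SMB = MC: 215.119 - 1.897Q = 58.135 + 2.950Q → Q* = 32.3879.
Consumer price on the demand curve at Q*: 212.648 − 3.381×32.3879 = 103.1445.

P = €103.145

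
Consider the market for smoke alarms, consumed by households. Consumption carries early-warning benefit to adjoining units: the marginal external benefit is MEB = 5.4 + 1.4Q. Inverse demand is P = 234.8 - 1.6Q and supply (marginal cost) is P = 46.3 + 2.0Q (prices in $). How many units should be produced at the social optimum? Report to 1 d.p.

Social marginal benefit = demand + MEB = 240.2 - 0.2Q.
Set SMB = MC: 240.2 - 0.2Q = 46.3 + 2.0Q → Q* = 88.1364.

Q* = 88.1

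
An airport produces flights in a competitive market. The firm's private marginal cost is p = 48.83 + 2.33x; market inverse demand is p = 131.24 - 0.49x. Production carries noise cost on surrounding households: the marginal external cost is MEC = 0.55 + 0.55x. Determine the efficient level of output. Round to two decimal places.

Social marginal cost = private MC + MEC = 49.38 + 2.88x.
Set SMC = demand: 49.38 + 2.88x = 131.24 - 0.49x → x* = 24.2908.

x* = 24.29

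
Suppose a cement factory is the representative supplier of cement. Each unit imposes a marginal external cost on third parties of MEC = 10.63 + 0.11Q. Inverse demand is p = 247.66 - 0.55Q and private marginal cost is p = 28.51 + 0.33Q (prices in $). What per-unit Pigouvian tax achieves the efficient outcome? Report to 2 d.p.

Social marginal cost = private MC + MEC = 39.14 + 0.44Q.
Set SMC = demand: 39.14 + 0.44Q = 247.66 - 0.55Q → Q* = 210.6263.
The Pigouvian tax equals MEC at Q*: 10.63 + 0.11×210.6263 = 33.7989.

tax = $33.80 per unit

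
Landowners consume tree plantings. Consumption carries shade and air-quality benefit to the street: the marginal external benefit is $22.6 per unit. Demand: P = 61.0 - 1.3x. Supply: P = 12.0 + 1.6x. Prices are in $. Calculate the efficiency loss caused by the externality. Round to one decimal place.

DWL = $88.1

Market equilibrium (private): 12.0 + 1.6x = 61.0 - 1.3x → x_m = 16.8966.
Social marginal benefit = demand + MEB = 83.6 - 1.3x.
Set SMB = MC: 83.6 - 1.3x = 12.0 + 1.6x → x* = 24.6897.
Height of the DWL triangle at x_m is SMB(x_m) − MC(x_m) = MEB(x_m) = 22.6000.
DWL = ½ × 7.7931 × 22.6000 = 88.0620.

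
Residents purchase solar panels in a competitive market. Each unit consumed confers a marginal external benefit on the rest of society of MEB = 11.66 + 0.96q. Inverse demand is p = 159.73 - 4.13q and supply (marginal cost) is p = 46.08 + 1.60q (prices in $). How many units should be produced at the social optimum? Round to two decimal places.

Social marginal benefit = demand + MEB = 171.39 - 3.17q.
Set SMB = MC: 171.39 - 3.17q = 46.08 + 1.60q → q* = 26.2704.

q* = 26.27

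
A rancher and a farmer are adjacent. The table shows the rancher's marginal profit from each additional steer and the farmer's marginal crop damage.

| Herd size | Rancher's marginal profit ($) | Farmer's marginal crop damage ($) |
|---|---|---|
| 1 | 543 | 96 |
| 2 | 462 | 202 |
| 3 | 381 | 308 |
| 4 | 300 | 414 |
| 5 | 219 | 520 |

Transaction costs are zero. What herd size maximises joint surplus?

3

Bargaining reaches the level where marginal profit last exceeds marginal crop damage.
That holds through level 3 (381 ≥ 308) but not at 4 (300 < 414).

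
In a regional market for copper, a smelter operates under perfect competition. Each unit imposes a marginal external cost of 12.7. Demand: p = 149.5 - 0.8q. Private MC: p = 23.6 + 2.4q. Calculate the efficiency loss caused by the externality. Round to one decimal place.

Market equilibrium (private): 23.6 + 2.4q = 149.5 - 0.8q → q_m = 39.3438.
Social marginal cost = private MC + MEC = 36.3 + 2.4q.
Set SMC = demand: 36.3 + 2.4q = 149.5 - 0.8q → q* = 35.3750.
The loss is the area between SMC and demand from q* to q_m; with linear curves that's a triangle of height MEC(q_m).
DWL = ½ × 3.9688 × 12.7000 = 25.2019.

DWL = 25.2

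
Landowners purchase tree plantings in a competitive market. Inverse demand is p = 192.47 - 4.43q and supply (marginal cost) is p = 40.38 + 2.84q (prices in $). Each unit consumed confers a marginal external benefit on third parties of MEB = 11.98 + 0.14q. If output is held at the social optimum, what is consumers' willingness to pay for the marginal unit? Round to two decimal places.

Social marginal benefit = demand + MEB = 204.45 - 4.29q.
Set SMB = MC: 204.45 - 4.29q = 40.38 + 2.84q → q* = 23.0112.
Consumer price on the demand curve at q*: 192.47 − 4.43×23.0112 = 90.5304.

P = $90.53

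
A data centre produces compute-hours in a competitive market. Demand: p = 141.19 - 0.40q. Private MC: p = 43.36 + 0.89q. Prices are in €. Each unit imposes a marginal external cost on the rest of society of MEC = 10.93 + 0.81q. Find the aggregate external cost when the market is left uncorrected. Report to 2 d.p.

€3158.17

Market equilibrium (private): 43.36 + 0.89q = 141.19 - 0.40q → q_m = 75.8372.
Total external cost = ∫₀^{q_m} (10.93 + 0.81q) dq = 10.93×75.8372 + ½×0.81×75.8372² = 3158.1694.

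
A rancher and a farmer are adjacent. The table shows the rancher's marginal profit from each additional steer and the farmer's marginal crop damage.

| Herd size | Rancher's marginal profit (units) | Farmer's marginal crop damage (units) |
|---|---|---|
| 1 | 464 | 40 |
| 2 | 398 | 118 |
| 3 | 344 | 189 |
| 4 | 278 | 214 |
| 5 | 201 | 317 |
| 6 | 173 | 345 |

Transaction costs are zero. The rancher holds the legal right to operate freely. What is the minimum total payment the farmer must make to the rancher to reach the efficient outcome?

374

Left alone the rancher would choose level 6 (marginal profit stays positive).
Efficient level: k* = 4 (marginal profit ≥ marginal crop damage through 4).
The farmer must at least cover the rancher's forgone profit from cutting 6→4: 201 + 173 = 374.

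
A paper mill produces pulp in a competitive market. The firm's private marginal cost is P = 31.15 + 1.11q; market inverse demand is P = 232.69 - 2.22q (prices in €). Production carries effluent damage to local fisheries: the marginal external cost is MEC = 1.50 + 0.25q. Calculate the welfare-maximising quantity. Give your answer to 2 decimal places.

Social marginal cost = private MC + MEC = 32.65 + 1.36q.
Set SMC = demand: 32.65 + 1.36q = 232.69 - 2.22q → q* = 55.8771.

q* = 55.88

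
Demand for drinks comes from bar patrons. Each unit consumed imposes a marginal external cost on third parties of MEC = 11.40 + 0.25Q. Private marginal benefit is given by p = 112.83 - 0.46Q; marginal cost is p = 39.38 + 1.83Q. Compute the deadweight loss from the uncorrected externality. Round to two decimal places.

DWL = 74.23

Market equilibrium (private): 39.38 + 1.83Q = 112.83 - 0.46Q → Q_m = 32.0742.
Social marginal benefit = demand − MEC = 101.43 - 0.71Q.
Set SMB = MC: 101.43 - 0.71Q = 39.38 + 1.83Q → Q* = 24.4291.
The welfare-loss triangle has base |Q_m − Q*| and height MEC(Q_m) (the vertical gap between SMB and MC is zero at Q* and MEC at Q_m).
DWL = ½ × 7.6451 × 19.4186 = 74.2286.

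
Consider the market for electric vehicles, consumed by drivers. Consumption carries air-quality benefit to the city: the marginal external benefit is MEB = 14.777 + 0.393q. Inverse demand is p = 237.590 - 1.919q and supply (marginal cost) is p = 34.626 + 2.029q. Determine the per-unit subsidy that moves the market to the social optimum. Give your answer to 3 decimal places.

subsidy = 38.848 per unit

Social marginal benefit = demand + MEB = 252.367 - 1.526q.
Set SMB = MC: 252.367 - 1.526q = 34.626 + 2.029q → q* = 61.2492.
The Pigouvian subsidy equals MEB at q*: 14.777 + 0.393×61.2492 = 38.8479.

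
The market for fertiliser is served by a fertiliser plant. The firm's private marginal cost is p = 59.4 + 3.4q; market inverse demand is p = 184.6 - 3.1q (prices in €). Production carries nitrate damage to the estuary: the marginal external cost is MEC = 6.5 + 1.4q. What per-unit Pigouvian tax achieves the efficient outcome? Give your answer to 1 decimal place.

Social marginal cost = private MC + MEC = 65.9 + 4.8q.
Set SMC = demand: 65.9 + 4.8q = 184.6 - 3.1q → q* = 15.0253.
The Pigouvian tax equals MEC at q*: 6.5 + 1.4×15.0253 = 27.5354.

tax = €27.5 per unit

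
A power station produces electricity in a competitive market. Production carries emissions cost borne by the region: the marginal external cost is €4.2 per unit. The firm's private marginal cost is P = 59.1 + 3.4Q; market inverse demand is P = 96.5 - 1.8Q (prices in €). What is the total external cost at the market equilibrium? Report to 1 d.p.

Market equilibrium (private): 59.1 + 3.4Q = 96.5 - 1.8Q → Q_m = 7.1923.
Total external cost = MEC × Q_m = 4.2 × 7.1923 = 30.2077.

€30.2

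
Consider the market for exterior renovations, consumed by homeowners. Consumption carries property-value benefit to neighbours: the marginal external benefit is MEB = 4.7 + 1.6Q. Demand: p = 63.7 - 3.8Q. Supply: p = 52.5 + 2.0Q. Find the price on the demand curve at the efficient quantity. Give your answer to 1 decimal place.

Social marginal benefit = demand + MEB = 68.4 - 2.2Q.
Set SMB = MC: 68.4 - 2.2Q = 52.5 + 2.0Q → Q* = 3.7857.
Consumer price on the demand curve at Q*: 63.7 − 3.8×3.7857 = 49.3143.

P = 49.3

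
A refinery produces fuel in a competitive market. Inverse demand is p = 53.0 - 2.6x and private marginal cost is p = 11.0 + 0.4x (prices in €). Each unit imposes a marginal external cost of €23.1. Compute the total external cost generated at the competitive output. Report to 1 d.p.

Market equilibrium (private): 11.0 + 0.4x = 53.0 - 2.6x → x_m = 14.0000.
Total external cost = MEC × x_m = 23.1 × 14.0000 = 323.4000.

€323.4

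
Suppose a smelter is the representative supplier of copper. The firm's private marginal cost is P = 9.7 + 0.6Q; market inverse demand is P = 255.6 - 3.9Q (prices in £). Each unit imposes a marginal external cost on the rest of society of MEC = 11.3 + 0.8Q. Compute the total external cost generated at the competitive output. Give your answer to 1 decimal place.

£1811.9

Market equilibrium (private): 9.7 + 0.6Q = 255.6 - 3.9Q → Q_m = 54.6444.
Total external cost = ∫₀^{Q_m} (11.3 + 0.8Q) dQ = 11.3×54.6444 + ½×0.8×54.6444² = 1811.8859.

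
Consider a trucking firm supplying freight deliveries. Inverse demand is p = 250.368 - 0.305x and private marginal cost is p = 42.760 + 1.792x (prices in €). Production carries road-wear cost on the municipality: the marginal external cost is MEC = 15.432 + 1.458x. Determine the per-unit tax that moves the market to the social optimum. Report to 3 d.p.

tax = €94.248 per unit

Social marginal cost = private MC + MEC = 58.192 + 3.250x.
Set SMC = demand: 58.192 + 3.250x = 250.368 - 0.305x → x* = 54.0579.
The Pigouvian tax equals MEC at x*: 15.432 + 1.458×54.0579 = 94.2484.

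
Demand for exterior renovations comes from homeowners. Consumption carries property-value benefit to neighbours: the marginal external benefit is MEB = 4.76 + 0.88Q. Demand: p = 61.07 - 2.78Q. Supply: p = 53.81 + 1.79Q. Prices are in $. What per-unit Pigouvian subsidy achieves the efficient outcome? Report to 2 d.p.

subsidy = $7.63 per unit

Social marginal benefit = demand + MEB = 65.83 - 1.90Q.
Set SMB = MC: 65.83 - 1.90Q = 53.81 + 1.79Q → Q* = 3.2575.
The Pigouvian subsidy equals MEB at Q*: 4.76 + 0.88×3.2575 = 7.6266.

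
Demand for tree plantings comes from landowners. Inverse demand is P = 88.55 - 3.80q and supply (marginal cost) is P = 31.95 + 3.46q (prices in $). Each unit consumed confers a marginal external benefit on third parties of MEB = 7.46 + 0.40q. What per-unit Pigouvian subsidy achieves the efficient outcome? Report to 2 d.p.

subsidy = $11.20 per unit

Social marginal benefit = demand + MEB = 96.01 - 3.40q.
Set SMB = MC: 96.01 - 3.40q = 31.95 + 3.46q → q* = 9.3382.
The Pigouvian subsidy equals MEB at q*: 7.46 + 0.40×9.3382 = 11.1953.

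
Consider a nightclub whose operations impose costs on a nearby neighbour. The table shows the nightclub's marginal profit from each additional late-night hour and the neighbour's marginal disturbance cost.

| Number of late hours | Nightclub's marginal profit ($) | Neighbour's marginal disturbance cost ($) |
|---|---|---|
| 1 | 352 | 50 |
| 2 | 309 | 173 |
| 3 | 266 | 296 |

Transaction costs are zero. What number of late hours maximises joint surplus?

Bargaining reaches the level where marginal profit last exceeds marginal disturbance cost.
That holds through level 2 (309 ≥ 173) but not at 3 (266 < 296).

2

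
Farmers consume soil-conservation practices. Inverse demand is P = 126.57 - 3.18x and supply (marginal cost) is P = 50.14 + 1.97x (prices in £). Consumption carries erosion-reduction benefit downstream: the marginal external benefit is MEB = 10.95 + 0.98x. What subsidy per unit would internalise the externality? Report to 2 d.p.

Social marginal benefit = demand + MEB = 137.52 - 2.20x.
Set SMB = MC: 137.52 - 2.20x = 50.14 + 1.97x → x* = 20.9544.
The Pigouvian subsidy equals MEB at x*: 10.95 + 0.98×20.9544 = 31.4853.

subsidy = £31.49 per unit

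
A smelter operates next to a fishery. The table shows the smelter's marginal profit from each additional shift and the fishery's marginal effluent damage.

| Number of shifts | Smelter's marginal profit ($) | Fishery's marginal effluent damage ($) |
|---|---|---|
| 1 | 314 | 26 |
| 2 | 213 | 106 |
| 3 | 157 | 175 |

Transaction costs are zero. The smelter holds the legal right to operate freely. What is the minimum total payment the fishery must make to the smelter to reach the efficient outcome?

$157

Left alone the smelter would choose level 3 (marginal profit stays positive).
Efficient level: k* = 2 (marginal profit ≥ marginal effluent damage through 2).
The fishery must at least cover the smelter's forgone profit from cutting 3→2: 157 = 157.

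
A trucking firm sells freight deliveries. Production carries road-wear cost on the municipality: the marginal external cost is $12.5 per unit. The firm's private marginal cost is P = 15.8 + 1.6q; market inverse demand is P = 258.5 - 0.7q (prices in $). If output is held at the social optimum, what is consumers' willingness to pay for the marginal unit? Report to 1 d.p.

Social marginal cost = private MC + MEC = 28.3 + 1.6q.
Set SMC = demand: 28.3 + 1.6q = 258.5 - 0.7q → q* = 100.0870.
Consumer price on the demand curve at q*: 258.5 − 0.7×100.0870 = 188.4391.

P = $188.4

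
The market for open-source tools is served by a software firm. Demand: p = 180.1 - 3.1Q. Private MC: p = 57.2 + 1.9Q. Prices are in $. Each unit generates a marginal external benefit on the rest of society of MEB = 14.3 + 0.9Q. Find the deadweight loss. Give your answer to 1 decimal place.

Market equilibrium (private): 57.2 + 1.9Q = 180.1 - 3.1Q → Q_m = 24.5800.
Social marginal cost = private MC − MEB = 42.9 + Q.
Set SMC = demand: 42.9 + Q = 180.1 - 3.1Q → Q* = 33.4634.
The welfare-loss triangle has base |Q_m − Q*| and height MEB(Q_m) (the vertical gap between SMC and demand is zero at Q* and MEB at Q_m).
DWL = ½ × 8.8834 × 36.4220 = 161.7756.

DWL = $161.8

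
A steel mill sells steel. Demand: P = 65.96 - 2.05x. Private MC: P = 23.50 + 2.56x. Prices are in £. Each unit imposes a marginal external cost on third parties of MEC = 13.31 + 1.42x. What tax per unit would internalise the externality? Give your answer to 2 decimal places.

tax = £20.17 per unit

Social marginal cost = private MC + MEC = 36.81 + 3.98x.
Set SMC = demand: 36.81 + 3.98x = 65.96 - 2.05x → x* = 4.8342.
The Pigouvian tax equals MEC at x*: 13.31 + 1.42×4.8342 = 20.1746.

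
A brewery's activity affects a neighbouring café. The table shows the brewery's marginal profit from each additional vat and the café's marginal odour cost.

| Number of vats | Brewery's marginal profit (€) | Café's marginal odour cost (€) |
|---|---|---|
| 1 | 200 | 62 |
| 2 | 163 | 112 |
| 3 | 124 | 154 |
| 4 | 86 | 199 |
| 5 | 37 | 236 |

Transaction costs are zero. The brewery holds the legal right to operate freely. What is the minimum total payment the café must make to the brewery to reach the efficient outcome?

€247

Left alone the brewery would choose level 5 (marginal profit stays positive).
Efficient level: k* = 2 (marginal profit ≥ marginal odour cost through 2).
The café must at least cover the brewery's forgone profit from cutting 5→2: 124 + 86 + 37 = 247.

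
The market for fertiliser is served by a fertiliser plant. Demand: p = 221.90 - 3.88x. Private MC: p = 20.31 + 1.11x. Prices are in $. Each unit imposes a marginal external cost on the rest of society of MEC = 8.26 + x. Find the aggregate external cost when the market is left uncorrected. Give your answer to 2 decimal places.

Market equilibrium (private): 20.31 + 1.11x = 221.90 - 3.88x → x_m = 40.3988.
Total external cost = ∫₀^{x_m} (8.26 + 1.00x) dx = 8.26×40.3988 + ½×1.00×40.3988² = 1149.7256.

$1149.73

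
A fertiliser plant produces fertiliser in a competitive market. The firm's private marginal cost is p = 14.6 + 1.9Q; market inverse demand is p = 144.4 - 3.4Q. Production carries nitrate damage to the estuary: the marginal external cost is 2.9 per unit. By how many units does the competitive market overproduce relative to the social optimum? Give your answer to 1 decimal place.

0.5 units

Market equilibrium (private): 14.6 + 1.9Q = 144.4 - 3.4Q → Q_m = 24.4906.
Social marginal cost = private MC + MEC = 17.5 + 1.9Q.
Set SMC = demand: 17.5 + 1.9Q = 144.4 - 3.4Q → Q* = 23.9434.
Gap = |24.4906 − 23.9434| = 0.5472.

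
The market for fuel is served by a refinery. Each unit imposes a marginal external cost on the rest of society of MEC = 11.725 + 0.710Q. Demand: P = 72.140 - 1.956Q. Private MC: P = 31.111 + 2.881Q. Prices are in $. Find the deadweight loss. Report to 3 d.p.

DWL = $28.391

Market equilibrium (private): 31.111 + 2.881Q = 72.140 - 1.956Q → Q_m = 8.4823.
Social marginal cost = private MC + MEC = 42.836 + 3.591Q.
Set SMC = demand: 42.836 + 3.591Q = 72.140 - 1.956Q → Q* = 5.2829.
Height of the DWL triangle at Q_m is SMC(Q_m) − demand(Q_m) = MEC(Q_m) = 17.7474.
DWL = ½ × 3.1994 × 17.7474 = 28.3905.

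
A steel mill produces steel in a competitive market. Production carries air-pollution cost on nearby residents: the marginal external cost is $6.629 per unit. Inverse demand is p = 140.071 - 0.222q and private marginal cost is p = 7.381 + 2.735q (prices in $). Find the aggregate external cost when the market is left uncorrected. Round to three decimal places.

$297.464

Market equilibrium (private): 7.381 + 2.735q = 140.071 - 0.222q → q_m = 44.8732.
Total external cost = MEC × q_m = 6.629 × 44.8732 = 297.4644.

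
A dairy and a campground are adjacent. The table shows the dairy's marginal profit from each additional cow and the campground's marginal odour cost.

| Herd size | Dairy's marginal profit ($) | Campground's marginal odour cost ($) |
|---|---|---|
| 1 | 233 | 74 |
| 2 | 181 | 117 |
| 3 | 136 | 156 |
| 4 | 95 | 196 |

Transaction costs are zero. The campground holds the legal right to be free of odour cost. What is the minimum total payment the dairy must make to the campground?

Efficient level: marginal profit ≥ marginal odour cost through level 2, so k* = 2.
With the campground holding the right, the dairy must at least compensate total damage at k*: 74 + 117 = 191.

$191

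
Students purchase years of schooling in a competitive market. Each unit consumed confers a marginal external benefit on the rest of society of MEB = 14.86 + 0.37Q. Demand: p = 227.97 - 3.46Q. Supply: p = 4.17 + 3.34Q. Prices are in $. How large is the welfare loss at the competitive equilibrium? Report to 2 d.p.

DWL = $56.84

Market equilibrium (private): 4.17 + 3.34Q = 227.97 - 3.46Q → Q_m = 32.9118.
Social marginal benefit = demand + MEB = 242.83 - 3.09Q.
Set SMB = MC: 242.83 - 3.09Q = 4.17 + 3.34Q → Q* = 37.1166.
The loss is the area between SMB and MC from Q* to Q_m; with linear curves that's a triangle of height MEB(Q_m).
DWL = ½ × 4.2048 × 27.0374 = 56.8434.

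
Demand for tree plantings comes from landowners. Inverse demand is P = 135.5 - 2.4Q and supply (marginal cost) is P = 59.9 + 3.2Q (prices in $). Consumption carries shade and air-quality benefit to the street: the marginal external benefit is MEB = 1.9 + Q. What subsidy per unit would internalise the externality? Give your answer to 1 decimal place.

subsidy = $18.7 per unit

Social marginal benefit = demand + MEB = 137.4 - 1.4Q.
Set SMB = MC: 137.4 - 1.4Q = 59.9 + 3.2Q → Q* = 16.8478.
The Pigouvian subsidy equals MEB at Q*: 1.9 + 1.0×16.8478 = 18.7478.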